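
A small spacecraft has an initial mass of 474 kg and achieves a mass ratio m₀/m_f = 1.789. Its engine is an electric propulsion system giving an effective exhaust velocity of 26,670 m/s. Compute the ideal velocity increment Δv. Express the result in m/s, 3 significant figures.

Rocket equation: Δv = v_e · ln(1.789) = 26670.0 × 0.5817 ≈ 15512.8 m/s.

Δv ≈ 15500 m/s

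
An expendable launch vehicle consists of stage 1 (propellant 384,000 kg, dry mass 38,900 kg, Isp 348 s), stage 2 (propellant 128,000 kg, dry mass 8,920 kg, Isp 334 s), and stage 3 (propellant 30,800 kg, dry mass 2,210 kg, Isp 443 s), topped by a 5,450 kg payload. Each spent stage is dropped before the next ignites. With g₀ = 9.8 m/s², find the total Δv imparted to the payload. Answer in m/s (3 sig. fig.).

Δv ≈ 14800 m/s

Ignition mass of stage 1 = 384,000+38,900 + 128,000+8,920 + 30,800+2,210 + 5,450 = 598,280 kg.
Stage 1: m₀ = 598,280 kg, m_f = 598,280 − 384,000 = 214,280 kg; Δv = 348×9.8×ln(2.792) = 3410.4×1.0268 ≈ 3502 m/s.
Stage 2: m₀ = 175,380 kg, m_f = 175,380 − 128,000 = 47,380 kg; Δv = 334×9.8×ln(3.702) = 3273.2×1.3088 ≈ 4284 m/s.
Stage 3: m₀ = 38,460 kg, m_f = 38,460 − 30,800 = 7,660 kg; Δv = 443×9.8×ln(5.021) = 4341.4×1.6136 ≈ 7005 m/s.
Total Δv = 3502 + 4284 + 7005 = 14791 m/s.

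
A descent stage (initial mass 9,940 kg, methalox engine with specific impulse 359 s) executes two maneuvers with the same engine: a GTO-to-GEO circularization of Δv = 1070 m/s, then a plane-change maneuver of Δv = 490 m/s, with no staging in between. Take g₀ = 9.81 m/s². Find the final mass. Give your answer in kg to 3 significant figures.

final mass ≈ 6380 kg

v_e = Isp · g₀ = 359 × 9.81 = 3521.8 m/s.
After the first burn: m = 9940 × exp(−1070/3521.8) = 9940 × 0.73799 = 7,335.62 kg.
After the second burn: m = 7,335.62 × exp(−490/3521.8) = 7,335.62 × 0.87011 = 6,382.8 kg.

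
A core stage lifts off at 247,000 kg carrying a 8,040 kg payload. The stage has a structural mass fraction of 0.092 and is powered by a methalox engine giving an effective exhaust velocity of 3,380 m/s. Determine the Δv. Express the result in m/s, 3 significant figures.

Δv ≈ 7120 m/s

Stage wet mass = m₀ − payload = 247,000 − 8,040 = 238,960 kg.
Stage dry mass = ε × stage wet mass = 0.092 × 238,960 = 21,984.3 kg.
Burnout mass m_f = stage dry + payload = 21,984.3 + 8,040 = 30,024.3 kg.
Δv = v_e · ln(247,000/30,024.3) = 3380.0 × ln(8.227) = 3380.0 × 2.1074 ≈ 7123 m/s.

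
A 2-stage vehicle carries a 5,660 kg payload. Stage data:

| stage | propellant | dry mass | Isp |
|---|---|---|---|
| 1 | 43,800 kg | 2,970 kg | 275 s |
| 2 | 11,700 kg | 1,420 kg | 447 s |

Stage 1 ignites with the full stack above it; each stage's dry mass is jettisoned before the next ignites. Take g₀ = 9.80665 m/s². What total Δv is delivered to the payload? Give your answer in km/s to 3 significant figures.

Ignition mass of stage 1 = 43,800+2,970 + 11,700+1,420 + 5,660 = 65,550 kg.
Stage 1: m₀ = 65,550 kg, m_f = 65,550 − 43,800 = 21,750 kg; Δv = 275×9.80665×ln(3.014) = 2696.8×1.1032 ≈ 2975 m/s.
Stage 2: m₀ = 18,780 kg, m_f = 18,780 − 11,700 = 7,080 kg; Δv = 447×9.80665×ln(2.653) = 4383.6×0.9755 ≈ 4276 m/s.
Total Δv = 2975 + 4276 = 7251 m/s.

Δv ≈ 7.25 km/s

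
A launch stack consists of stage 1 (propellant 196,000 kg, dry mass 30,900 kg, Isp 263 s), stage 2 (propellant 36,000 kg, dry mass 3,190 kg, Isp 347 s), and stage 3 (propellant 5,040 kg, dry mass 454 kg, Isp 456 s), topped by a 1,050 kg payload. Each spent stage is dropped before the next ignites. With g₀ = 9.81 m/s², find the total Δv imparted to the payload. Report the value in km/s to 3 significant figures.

Δv ≈ 15.1 km/s

Ignition mass of stage 1 = 196,000+30,900 + 36,000+3,190 + 5,040+454 + 1,050 = 272,634 kg.
Stage 1: m₀ = 272,634 kg, m_f = 272,634 − 196,000 = 76,634 kg; Δv = 263×9.81×ln(3.558) = 2580.0×1.2691 ≈ 3274 m/s.
Stage 2: m₀ = 45,734 kg, m_f = 45,734 − 36,000 = 9,734 kg; Δv = 347×9.81×ln(4.698) = 3404.1×1.5472 ≈ 5267 m/s.
Stage 3: m₀ = 6,544 kg, m_f = 6,544 − 5,040 = 1,504 kg; Δv = 456×9.81×ln(4.351) = 4473.4×1.4704 ≈ 6578 m/s.
Total Δv = 3274 + 5267 + 6578 = 15119 m/s.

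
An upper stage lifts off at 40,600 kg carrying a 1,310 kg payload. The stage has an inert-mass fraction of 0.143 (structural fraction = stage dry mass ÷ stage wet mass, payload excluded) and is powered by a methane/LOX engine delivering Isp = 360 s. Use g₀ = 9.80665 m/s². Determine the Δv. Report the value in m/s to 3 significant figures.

Stage wet mass = m₀ − payload = 40,600 − 1,310 = 39,290 kg.
Stage dry mass = ε × stage wet mass = 0.143 × 39,290 = 5,618.47 kg.
Burnout mass m_f = stage dry + payload = 5,618.47 + 1,310 = 6,928.47 kg.
v_e = Isp · g₀ = 360 × 9.80665 = 3530.4 m/s.
Δv = v_e · ln(40,600/6,928.47) = 3530.4 × ln(5.86) = 3530.4 × 1.7681 ≈ 6242 m/s.

Δv ≈ 6240 m/s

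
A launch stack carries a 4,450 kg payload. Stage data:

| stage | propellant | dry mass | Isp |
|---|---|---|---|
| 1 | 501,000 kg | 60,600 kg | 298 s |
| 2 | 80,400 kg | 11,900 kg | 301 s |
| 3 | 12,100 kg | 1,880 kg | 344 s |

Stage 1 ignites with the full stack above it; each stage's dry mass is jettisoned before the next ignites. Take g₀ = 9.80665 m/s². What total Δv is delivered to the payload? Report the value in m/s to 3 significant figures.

Ignition mass of stage 1 = 501,000+60,600 + 80,400+11,900 + 12,100+1,880 + 4,450 = 672,330 kg.
Stage 1: m₀ = 672,330 kg, m_f = 672,330 − 501,000 = 171,330 kg; Δv = 298×9.80665×ln(3.924) = 2922.4×1.3672 ≈ 3995 m/s.
Stage 2: m₀ = 110,730 kg, m_f = 110,730 − 80,400 = 30,330 kg; Δv = 301×9.80665×ln(3.651) = 2951.8×1.2950 ≈ 3822 m/s.
Stage 3: m₀ = 18,430 kg, m_f = 18,430 − 12,100 = 6,330 kg; Δv = 344×9.80665×ln(2.912) = 3373.5×1.0687 ≈ 3605 m/s.
Total Δv = 3995 + 3822 + 3605 = 11422 m/s.

Δv ≈ 11400 m/s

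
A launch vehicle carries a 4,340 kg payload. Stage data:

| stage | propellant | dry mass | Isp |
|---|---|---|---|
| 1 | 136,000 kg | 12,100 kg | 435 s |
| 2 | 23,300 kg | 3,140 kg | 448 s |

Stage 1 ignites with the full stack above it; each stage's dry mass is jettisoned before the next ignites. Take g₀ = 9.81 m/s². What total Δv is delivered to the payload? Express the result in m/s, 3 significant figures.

Δv ≈ 12300 m/s

Ignition mass of stage 1 = 136,000+12,100 + 23,300+3,140 + 4,340 = 178,880 kg.
Stage 1: m₀ = 178,880 kg, m_f = 178,880 − 136,000 = 42,880 kg; Δv = 435×9.81×ln(4.172) = 4267.4×1.4283 ≈ 6095 m/s.
Stage 2: m₀ = 30,780 kg, m_f = 30,780 − 23,300 = 7,480 kg; Δv = 448×9.81×ln(4.115) = 4394.9×1.4146 ≈ 6217 m/s.
Total Δv = 6095 + 6217 = 12312 m/s.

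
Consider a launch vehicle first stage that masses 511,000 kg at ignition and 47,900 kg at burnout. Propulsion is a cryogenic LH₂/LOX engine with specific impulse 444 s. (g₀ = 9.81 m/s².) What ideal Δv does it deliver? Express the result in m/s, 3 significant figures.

v_e = Isp · g₀ = 444 × 9.81 = 4355.6 m/s.
From the ideal rocket equation, Δv = v_e · ln(m₀/m_f) = 4355.6 × ln(10.67) = 4355.6 × 2.3673 ≈ 10310.9 m/s.

Δv ≈ 10300 m/s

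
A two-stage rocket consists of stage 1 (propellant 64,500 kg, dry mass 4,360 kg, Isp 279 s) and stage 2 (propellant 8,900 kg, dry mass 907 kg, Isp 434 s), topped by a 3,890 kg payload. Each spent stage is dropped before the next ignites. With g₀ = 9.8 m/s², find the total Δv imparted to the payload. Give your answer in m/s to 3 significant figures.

Ignition mass of stage 1 = 64,500+4,360 + 8,900+907 + 3,890 = 82,557 kg.
Stage 1: m₀ = 82,557 kg, m_f = 82,557 − 64,500 = 18,057 kg; Δv = 279×9.8×ln(4.572) = 2734.2×1.5200 ≈ 4156 m/s.
Stage 2: m₀ = 13,697 kg, m_f = 13,697 − 8,900 = 4,797 kg; Δv = 434×9.8×ln(2.855) = 4253.2×1.0492 ≈ 4462 m/s.
Total Δv = 4156 + 4462 = 8618 m/s.

Δv ≈ 8620 m/s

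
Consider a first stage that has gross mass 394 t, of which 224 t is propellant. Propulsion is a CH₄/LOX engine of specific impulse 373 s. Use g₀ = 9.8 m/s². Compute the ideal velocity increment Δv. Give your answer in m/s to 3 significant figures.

Δv ≈ 3070 m/s

v_e = Isp · g₀ = 373 × 9.8 = 3655.4 m/s.
m_f = m₀ − m_prop = 394 − 224 = 170 t.
From the ideal rocket equation, Δv = v_e · ln(m₀/m_f) = 3655.4 × ln(2.318) = 3655.4 × 0.8406 ≈ 3072.6 m/s.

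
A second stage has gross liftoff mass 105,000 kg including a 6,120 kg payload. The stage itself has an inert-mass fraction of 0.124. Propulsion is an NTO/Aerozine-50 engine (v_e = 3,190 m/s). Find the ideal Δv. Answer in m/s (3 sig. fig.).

Stage wet mass = m₀ − payload = 105,000 − 6,120 = 98,880 kg.
Stage dry mass = ε × stage wet mass = 0.124 × 98,880 = 12,261.1 kg.
Burnout mass m_f = stage dry + payload = 12,261.1 + 6,120 = 18,381.1 kg.
Δv = v_e · ln(105,000/18,381.1) = 3190.0 × ln(5.712) = 3190.0 × 1.7426 ≈ 5559 m/s.

Δv ≈ 5560 m/s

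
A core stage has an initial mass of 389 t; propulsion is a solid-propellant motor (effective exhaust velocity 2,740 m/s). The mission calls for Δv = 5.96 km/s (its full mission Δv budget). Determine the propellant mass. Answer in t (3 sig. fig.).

propellant mass ≈ 345 t

m₀/m_f = exp(Δv / v_e) = exp(5960 / 2740.0) = exp(2.1752) = 8.8038.
m_f = 389 / 8.8038 = 44.1855 t, so propellant = m₀ − m_f = 389 − 44.1855 = 344.8145 t.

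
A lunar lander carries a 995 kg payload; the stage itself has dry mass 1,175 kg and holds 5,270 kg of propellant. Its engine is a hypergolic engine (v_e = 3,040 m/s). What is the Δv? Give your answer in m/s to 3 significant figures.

Δv ≈ 3750 m/s

m₀ = payload + dry + propellant = 995 + 1,175 + 5,270 = 7,440 kg.
m_f = payload + dry = 995 + 1,175 = 2,170 kg.
Rocket equation: Δv = v_e · ln(m₀/m_f) = 3040.0 × ln(3.429) = 3040.0 × 1.2321 ≈ 3745.7 m/s.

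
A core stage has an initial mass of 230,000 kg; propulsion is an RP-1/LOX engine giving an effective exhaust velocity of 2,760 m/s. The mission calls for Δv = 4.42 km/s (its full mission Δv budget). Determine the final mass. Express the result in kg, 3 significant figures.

final mass ≈ 46400 kg

From the ideal rocket equation, m₀/m_f = exp(Δv / v_e) = exp(4420 / 2760.0) = exp(1.6014) = 4.9602.
m_f = m₀ / 4.9602 = 230,000 / 4.9602 = 46,369.1 kg.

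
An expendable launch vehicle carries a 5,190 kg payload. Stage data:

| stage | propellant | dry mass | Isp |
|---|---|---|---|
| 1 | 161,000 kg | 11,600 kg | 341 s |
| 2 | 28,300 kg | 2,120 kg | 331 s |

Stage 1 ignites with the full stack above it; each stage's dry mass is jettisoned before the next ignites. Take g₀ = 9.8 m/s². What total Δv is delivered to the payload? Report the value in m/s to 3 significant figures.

Δv ≈ 10100 m/s

Ignition mass of stage 1 = 161,000+11,600 + 28,300+2,120 + 5,190 = 208,210 kg.
Stage 1: m₀ = 208,210 kg, m_f = 208,210 − 161,000 = 47,210 kg; Δv = 341×9.8×ln(4.41) = 3341.8×1.4839 ≈ 4959 m/s.
Stage 2: m₀ = 35,610 kg, m_f = 35,610 − 28,300 = 7,310 kg; Δv = 331×9.8×ln(4.871) = 3243.8×1.5834 ≈ 5136 m/s.
Total Δv = 4959 + 5136 = 10095 m/s.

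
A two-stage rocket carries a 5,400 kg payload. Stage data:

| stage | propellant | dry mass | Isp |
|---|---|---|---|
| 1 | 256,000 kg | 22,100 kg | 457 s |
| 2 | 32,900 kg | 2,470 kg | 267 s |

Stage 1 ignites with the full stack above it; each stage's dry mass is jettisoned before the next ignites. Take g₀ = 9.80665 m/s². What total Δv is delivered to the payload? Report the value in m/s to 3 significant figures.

Ignition mass of stage 1 = 256,000+22,100 + 32,900+2,470 + 5,400 = 318,870 kg.
Stage 1: m₀ = 318,870 kg, m_f = 318,870 − 256,000 = 62,870 kg; Δv = 457×9.80665×ln(5.072) = 4481.6×1.6237 ≈ 7277 m/s.
Stage 2: m₀ = 40,770 kg, m_f = 40,770 − 32,900 = 7,870 kg; Δv = 267×9.80665×ln(5.18) = 2618.4×1.6449 ≈ 4307 m/s.
Total Δv = 7277 + 4307 = 11584 m/s.

Δv ≈ 11600 m/s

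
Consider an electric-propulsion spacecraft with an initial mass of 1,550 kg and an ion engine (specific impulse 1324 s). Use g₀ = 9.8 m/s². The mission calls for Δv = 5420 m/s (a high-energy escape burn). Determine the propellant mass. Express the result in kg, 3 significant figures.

v_e = Isp · g₀ = 1324 × 9.8 = 12975.2 m/s.
By the Tsiolkovsky rocket equation, m₀/m_f = exp(Δv / v_e) = exp(5420 / 12975.2) = exp(0.4177) = 1.5185.
m_f = 1,550 / 1.5185 = 1,020.74 kg, so propellant = m₀ − m_f = 1,550 − 1,020.74 = 529.26 kg.

propellant mass ≈ 529 kg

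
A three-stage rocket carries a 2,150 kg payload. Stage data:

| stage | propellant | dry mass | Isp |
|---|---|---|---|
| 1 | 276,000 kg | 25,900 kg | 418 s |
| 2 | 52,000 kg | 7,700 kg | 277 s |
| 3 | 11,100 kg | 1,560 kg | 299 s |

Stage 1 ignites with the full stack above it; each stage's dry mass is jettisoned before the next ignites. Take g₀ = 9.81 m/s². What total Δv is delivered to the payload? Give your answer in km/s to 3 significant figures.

Δv ≈ 12.7 km/s

Ignition mass of stage 1 = 276,000+25,900 + 52,000+7,700 + 11,100+1,560 + 2,150 = 376,410 kg.
Stage 1: m₀ = 376,410 kg, m_f = 376,410 − 276,000 = 100,410 kg; Δv = 418×9.81×ln(3.749) = 4100.6×1.3214 ≈ 5419 m/s.
Stage 2: m₀ = 74,510 kg, m_f = 74,510 − 52,000 = 22,510 kg; Δv = 277×9.81×ln(3.31) = 2717.4×1.1970 ≈ 3253 m/s.
Stage 3: m₀ = 14,810 kg, m_f = 14,810 − 11,100 = 3,710 kg; Δv = 299×9.81×ln(3.992) = 2933.2×1.3843 ≈ 4060 m/s.
Total Δv = 5419 + 3253 + 4060 = 12732 m/s.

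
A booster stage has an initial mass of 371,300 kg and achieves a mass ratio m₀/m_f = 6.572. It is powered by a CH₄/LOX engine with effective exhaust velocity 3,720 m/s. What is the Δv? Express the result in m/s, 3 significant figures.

Δv ≈ 7000 m/s

Δv = v_e · ln(6.572) = 3720.0 × 1.8828 ≈ 7004.1 m/s.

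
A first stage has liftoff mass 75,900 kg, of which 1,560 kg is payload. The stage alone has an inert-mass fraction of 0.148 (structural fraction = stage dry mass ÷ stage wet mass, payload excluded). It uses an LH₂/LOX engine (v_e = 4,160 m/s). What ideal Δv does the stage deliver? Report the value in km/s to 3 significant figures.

Stage wet mass = m₀ − payload = 75,900 − 1,560 = 74,340 kg.
Stage dry mass = ε × stage wet mass = 0.148 × 74,340 = 11,002.3 kg.
Burnout mass m_f = stage dry + payload = 11,002.3 + 1,560 = 12,562.3 kg.
Δv = v_e · ln(75,900/12,562.3) = 4160.0 × ln(6.042) = 4160.0 × 1.7987 ≈ 7483 m/s.

Δv ≈ 7.48 km/s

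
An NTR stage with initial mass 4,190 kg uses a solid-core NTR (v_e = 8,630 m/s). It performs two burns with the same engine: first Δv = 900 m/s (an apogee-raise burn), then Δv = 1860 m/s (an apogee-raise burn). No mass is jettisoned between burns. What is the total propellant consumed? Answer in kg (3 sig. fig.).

After the first burn: m = 4190 × exp(−900/8630.0) = 4190 × 0.90097 = 3,775.06 kg.
After the second burn: m = 3,775.06 × exp(−1860/8630.0) = 3,775.06 × 0.80612 = 3,043.15 kg.
Total propellant = m₀ − m_final = 4190 − 3,043.15 = 1,146.85 kg.

total propellant consumed ≈ 1150 kg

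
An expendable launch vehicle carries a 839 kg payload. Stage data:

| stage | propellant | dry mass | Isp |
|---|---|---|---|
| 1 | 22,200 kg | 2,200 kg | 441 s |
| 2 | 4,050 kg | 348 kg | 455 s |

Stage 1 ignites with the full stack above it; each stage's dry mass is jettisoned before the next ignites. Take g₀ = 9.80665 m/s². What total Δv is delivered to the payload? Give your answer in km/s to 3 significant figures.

Ignition mass of stage 1 = 22,200+2,200 + 4,050+348 + 839 = 29,637 kg.
Stage 1: m₀ = 29,637 kg, m_f = 29,637 − 22,200 = 7,437 kg; Δv = 441×9.80665×ln(3.985) = 4324.7×1.3826 ≈ 5979 m/s.
Stage 2: m₀ = 5,237 kg, m_f = 5,237 − 4,050 = 1,187 kg; Δv = 455×9.80665×ln(4.412) = 4462.0×1.4843 ≈ 6623 m/s.
Total Δv = 5979 + 6623 = 12602 m/s.

Δv ≈ 12.6 km/s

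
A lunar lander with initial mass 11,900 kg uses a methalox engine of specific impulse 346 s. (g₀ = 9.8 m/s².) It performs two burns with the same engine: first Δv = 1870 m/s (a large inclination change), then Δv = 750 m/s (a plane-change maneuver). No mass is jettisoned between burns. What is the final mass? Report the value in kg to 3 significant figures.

final mass ≈ 5500 kg

v_e = Isp · g₀ = 346 × 9.8 = 3390.8 m/s.
After the first burn: m = 11900 × exp(−1870/3390.8) = 11900 × 0.57609 = 6,855.47 kg.
After the second burn: m = 6,855.47 × exp(−750/3390.8) = 6,855.47 × 0.80157 = 5,495.14 kg.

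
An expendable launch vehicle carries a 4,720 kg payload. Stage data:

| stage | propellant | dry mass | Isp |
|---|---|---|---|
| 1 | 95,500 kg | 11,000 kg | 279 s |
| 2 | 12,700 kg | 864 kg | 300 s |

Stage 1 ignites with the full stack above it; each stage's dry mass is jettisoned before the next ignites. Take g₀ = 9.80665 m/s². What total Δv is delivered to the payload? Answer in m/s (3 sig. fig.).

Δv ≈ 7460 m/s

Ignition mass of stage 1 = 95,500+11,000 + 12,700+864 + 4,720 = 124,784 kg.
Stage 1: m₀ = 124,784 kg, m_f = 124,784 − 95,500 = 29,284 kg; Δv = 279×9.80665×ln(4.261) = 2736.1×1.4495 ≈ 3966 m/s.
Stage 2: m₀ = 18,284 kg, m_f = 18,284 − 12,700 = 5,584 kg; Δv = 300×9.80665×ln(3.274) = 2942.0×1.1861 ≈ 3490 m/s.
Total Δv = 3966 + 3490 = 7456 m/s.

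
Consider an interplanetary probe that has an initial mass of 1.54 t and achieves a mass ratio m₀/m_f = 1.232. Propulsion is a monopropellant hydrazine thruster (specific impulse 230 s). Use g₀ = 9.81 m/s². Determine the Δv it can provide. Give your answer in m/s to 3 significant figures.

Δv ≈ 471 m/s

v_e = Isp · g₀ = 230 × 9.81 = 2256.3 m/s.
By the Tsiolkovsky rocket equation, Δv = v_e · ln(1.232) = 2256.3 × 0.2086 ≈ 470.8 m/s.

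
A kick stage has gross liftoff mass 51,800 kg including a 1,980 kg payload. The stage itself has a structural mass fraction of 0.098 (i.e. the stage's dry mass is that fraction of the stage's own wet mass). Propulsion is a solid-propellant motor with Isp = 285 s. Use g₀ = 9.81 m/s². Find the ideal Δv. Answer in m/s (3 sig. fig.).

Stage wet mass = m₀ − payload = 51,800 − 1,980 = 49,820 kg.
Stage dry mass = ε × stage wet mass = 0.098 × 49,820 = 4,882.36 kg.
Burnout mass m_f = stage dry + payload = 4,882.36 + 1,980 = 6,862.36 kg.
v_e = Isp · g₀ = 285 × 9.81 = 2795.9 m/s.
Δv = v_e · ln(51,800/6,862.36) = 2795.9 × ln(7.548) = 2795.9 × 2.0213 ≈ 5651 m/s.

Δv ≈ 5650 m/s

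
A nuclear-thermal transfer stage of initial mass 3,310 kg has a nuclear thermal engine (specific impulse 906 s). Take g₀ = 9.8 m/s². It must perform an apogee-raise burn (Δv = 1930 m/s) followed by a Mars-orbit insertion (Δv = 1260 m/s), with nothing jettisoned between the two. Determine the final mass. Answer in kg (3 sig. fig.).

v_e = Isp · g₀ = 906 × 9.8 = 8878.8 m/s.
After the first burn: m = 3310 × exp(−1930/8878.8) = 3310 × 0.80463 = 2,663.33 kg.
After the second burn: m = 2,663.33 × exp(−1260/8878.8) = 2,663.33 × 0.86770 = 2,310.97 kg.

final mass ≈ 2310 kg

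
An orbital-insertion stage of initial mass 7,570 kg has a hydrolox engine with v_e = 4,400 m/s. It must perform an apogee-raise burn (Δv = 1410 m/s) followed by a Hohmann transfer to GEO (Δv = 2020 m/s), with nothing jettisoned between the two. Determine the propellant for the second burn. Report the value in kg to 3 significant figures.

After the first burn: m = 7570 × exp(−1410/4400.0) = 7570 × 0.72582 = 5,494.46 kg.
After the second burn: m = 5,494.46 × exp(−2020/4400.0) = 5,494.46 × 0.63186 = 3,471.73 kg.
Second-burn propellant = 5,494.46 − 3,471.73 = 2,022.73 kg.

propellant for the second burn ≈ 2020 kg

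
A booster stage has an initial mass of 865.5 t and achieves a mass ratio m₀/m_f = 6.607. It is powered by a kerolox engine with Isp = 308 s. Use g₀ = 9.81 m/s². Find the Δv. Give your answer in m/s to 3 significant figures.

Δv ≈ 5700 m/s

v_e = Isp · g₀ = 308 × 9.81 = 3021.5 m/s.
Δv = v_e · ln(6.607) = 3021.5 × 1.8881 ≈ 5704.9 m/s.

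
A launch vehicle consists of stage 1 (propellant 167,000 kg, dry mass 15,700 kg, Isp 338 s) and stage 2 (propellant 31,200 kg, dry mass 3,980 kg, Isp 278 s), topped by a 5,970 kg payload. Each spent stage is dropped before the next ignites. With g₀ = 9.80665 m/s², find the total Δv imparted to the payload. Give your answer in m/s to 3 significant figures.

Δv ≈ 8410 m/s

Ignition mass of stage 1 = 167,000+15,700 + 31,200+3,980 + 5,970 = 223,850 kg.
Stage 1: m₀ = 223,850 kg, m_f = 223,850 − 167,000 = 56,850 kg; Δv = 338×9.80665×ln(3.938) = 3314.6×1.3706 ≈ 4543 m/s.
Stage 2: m₀ = 41,150 kg, m_f = 41,150 − 31,200 = 9,950 kg; Δv = 278×9.80665×ln(4.136) = 2726.2×1.4197 ≈ 3870 m/s.
Total Δv = 4543 + 3870 = 8413 m/s.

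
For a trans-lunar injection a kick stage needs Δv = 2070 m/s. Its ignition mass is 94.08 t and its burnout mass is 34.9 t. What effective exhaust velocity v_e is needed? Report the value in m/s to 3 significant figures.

ln(m₀/m_f) = ln(94080/34900) = ln(2.696) = 0.9917.
From the ideal rocket equation, v_e = Δv / ln(m₀/m_f) = 2070 / 0.9917 = 2087.4 m/s.

v_e ≈ 2090 m/s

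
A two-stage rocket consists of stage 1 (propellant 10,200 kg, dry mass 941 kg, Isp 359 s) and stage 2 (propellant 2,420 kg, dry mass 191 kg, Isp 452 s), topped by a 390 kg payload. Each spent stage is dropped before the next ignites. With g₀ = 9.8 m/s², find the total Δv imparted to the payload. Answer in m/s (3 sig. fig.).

Ignition mass of stage 1 = 10,200+941 + 2,420+191 + 390 = 14,142 kg.
Stage 1: m₀ = 14,142 kg, m_f = 14,142 − 10,200 = 3,942 kg; Δv = 359×9.8×ln(3.588) = 3518.2×1.2775 ≈ 4494 m/s.
Stage 2: m₀ = 3,001 kg, m_f = 3,001 − 2,420 = 581 kg; Δv = 452×9.8×ln(5.165) = 4429.6×1.6420 ≈ 7273 m/s.
Total Δv = 4494 + 7273 = 11767 m/s.

Δv ≈ 11800 m/s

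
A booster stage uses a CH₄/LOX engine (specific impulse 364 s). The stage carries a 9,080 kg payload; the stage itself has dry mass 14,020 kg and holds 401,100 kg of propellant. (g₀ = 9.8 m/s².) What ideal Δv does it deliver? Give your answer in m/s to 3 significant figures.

v_e = Isp · g₀ = 364 × 9.8 = 3567.2 m/s.
m₀ = payload + dry + propellant = 9,080 + 14,020 + 401,100 = 424,200 kg.
m_f = payload + dry = 9,080 + 14,020 = 23,100 kg.
Δv = v_e · ln(m₀/m_f) = 3567.2 × ln(18.36) = 3567.2 × 2.9104 ≈ 10381.9 m/s.

Δv ≈ 10400 m/s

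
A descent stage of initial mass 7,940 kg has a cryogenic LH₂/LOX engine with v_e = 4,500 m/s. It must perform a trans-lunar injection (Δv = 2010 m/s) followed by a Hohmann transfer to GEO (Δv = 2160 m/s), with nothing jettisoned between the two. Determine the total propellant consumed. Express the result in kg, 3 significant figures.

After the first burn: m = 7940 × exp(−2010/4500.0) = 7940 × 0.63976 = 5,079.69 kg.
After the second burn: m = 5,079.69 × exp(−2160/4500.0) = 5,079.69 × 0.61878 = 3,143.21 kg.
Total propellant = m₀ − m_final = 7940 − 3,143.21 = 4,796.79 kg.

total propellant consumed ≈ 4800 kg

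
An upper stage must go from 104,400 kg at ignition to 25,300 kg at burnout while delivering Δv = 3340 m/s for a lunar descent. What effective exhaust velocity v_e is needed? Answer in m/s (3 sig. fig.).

ln(m₀/m_f) = ln(104400/25300) = ln(4.126) = 1.4174.
Using Δv = v_e ln(m₀/m_f): v_e = Δv / ln(m₀/m_f) = 3340 / 1.4174 = 2356.4 m/s.

v_e ≈ 2360 m/s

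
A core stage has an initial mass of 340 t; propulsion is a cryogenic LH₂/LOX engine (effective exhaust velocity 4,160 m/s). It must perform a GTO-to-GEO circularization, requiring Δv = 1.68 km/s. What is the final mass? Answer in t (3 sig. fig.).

final mass ≈ 227 t

m₀/m_f = exp(Δv / v_e) = exp(1680 / 4160.0) = exp(0.4038) = 1.4976.
m_f = m₀ / 1.4976 = 340 / 1.4976 = 227.03 t.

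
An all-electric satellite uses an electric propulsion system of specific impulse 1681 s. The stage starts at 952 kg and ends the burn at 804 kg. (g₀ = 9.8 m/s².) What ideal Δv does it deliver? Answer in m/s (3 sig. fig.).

Δv ≈ 2780 m/s

v_e = Isp · g₀ = 1681 × 9.8 = 16473.8 m/s.
Δv = v_e · ln(m₀/m_f) = 16473.8 × ln(1.184) = 16473.8 × 0.1690 ≈ 2783.5 m/s.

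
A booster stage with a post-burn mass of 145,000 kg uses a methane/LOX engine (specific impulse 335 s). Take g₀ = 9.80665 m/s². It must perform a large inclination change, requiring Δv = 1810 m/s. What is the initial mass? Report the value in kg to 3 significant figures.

initial mass ≈ 252000 kg

v_e = Isp · g₀ = 335 × 9.80665 = 3285.2 m/s.
Using Δv = v_e ln(m₀/m_f): m₀/m_f = exp(Δv / v_e) = exp(1810 / 3285.2) = exp(0.5510) = 1.7349.
m₀ = m_f × 1.7349 = 145,000 × 1.7349 = 251,561 kg.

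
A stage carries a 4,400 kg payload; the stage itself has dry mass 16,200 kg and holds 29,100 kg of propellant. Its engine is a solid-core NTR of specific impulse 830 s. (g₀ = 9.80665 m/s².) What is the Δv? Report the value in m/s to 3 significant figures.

Δv ≈ 7170 m/s

v_e = Isp · g₀ = 830 × 9.80665 = 8139.5 m/s.
m₀ = payload + dry + propellant = 4,400 + 16,200 + 29,100 = 49,700 kg.
m_f = payload + dry = 4,400 + 16,200 = 20,600 kg.
Rocket equation: Δv = v_e · ln(m₀/m_f) = 8139.5 × ln(2.413) = 8139.5 × 0.8807 ≈ 7168.6 m/s.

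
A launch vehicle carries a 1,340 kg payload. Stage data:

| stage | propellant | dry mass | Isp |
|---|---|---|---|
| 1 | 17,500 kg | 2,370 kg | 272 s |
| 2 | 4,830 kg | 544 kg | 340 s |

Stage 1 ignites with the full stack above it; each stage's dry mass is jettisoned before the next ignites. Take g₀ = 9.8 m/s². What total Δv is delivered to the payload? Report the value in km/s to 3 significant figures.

Δv ≈ 7.10 km/s

Ignition mass of stage 1 = 17,500+2,370 + 4,830+544 + 1,340 = 26,584 kg.
Stage 1: m₀ = 26,584 kg, m_f = 26,584 − 17,500 = 9,084 kg; Δv = 272×9.8×ln(2.926) = 2665.6×1.0738 ≈ 2862 m/s.
Stage 2: m₀ = 6,714 kg, m_f = 6,714 − 4,830 = 1,884 kg; Δv = 340×9.8×ln(3.564) = 3332.0×1.2708 ≈ 4234 m/s.
Total Δv = 2862 + 4234 = 7096 m/s.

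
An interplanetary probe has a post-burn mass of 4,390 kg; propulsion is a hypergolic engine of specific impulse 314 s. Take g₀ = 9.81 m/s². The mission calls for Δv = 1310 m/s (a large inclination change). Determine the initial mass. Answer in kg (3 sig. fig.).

v_e = Isp · g₀ = 314 × 9.81 = 3080.3 m/s.
m₀/m_f = exp(Δv / v_e) = exp(1310 / 3080.3) = exp(0.4253) = 1.5300.
m₀ = m_f × 1.5300 = 4,390 × 1.5300 = 6,716.7 kg.

initial mass ≈ 6720 kg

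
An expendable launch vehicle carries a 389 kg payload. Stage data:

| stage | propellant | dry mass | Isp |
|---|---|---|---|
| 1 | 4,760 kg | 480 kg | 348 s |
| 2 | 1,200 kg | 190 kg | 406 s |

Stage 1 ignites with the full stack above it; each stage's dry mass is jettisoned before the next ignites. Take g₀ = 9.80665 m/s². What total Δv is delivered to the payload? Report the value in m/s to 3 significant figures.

Ignition mass of stage 1 = 4,760+480 + 1,200+190 + 389 = 7,019 kg.
Stage 1: m₀ = 7,019 kg, m_f = 7,019 − 4,760 = 2,259 kg; Δv = 348×9.80665×ln(3.107) = 3412.7×1.1337 ≈ 3869 m/s.
Stage 2: m₀ = 1,779 kg, m_f = 1,779 − 1,200 = 579 kg; Δv = 406×9.80665×ln(3.073) = 3981.5×1.1225 ≈ 4469 m/s.
Total Δv = 3869 + 4469 = 8338 m/s.

Δv ≈ 8340 m/s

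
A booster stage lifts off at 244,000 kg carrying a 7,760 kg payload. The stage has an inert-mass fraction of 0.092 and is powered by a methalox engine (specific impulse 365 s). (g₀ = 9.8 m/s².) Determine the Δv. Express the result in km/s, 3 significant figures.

Stage wet mass = m₀ − payload = 244,000 − 7,760 = 236,240 kg.
Stage dry mass = ε × stage wet mass = 0.092 × 236,240 = 21,734.1 kg.
Burnout mass m_f = stage dry + payload = 21,734.1 + 7,760 = 29,494.1 kg.
v_e = Isp · g₀ = 365 × 9.8 = 3577.0 m/s.
Δv = v_e · ln(244,000/29,494.1) = 3577.0 × ln(8.273) = 3577.0 × 2.1130 ≈ 7558 m/s.

Δv ≈ 7.56 km/s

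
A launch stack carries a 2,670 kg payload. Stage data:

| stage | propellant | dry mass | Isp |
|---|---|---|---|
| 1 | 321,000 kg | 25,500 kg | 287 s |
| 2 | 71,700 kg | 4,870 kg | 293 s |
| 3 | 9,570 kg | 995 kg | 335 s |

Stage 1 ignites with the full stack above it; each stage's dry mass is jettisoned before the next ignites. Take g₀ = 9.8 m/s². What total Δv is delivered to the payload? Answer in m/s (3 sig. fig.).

Ignition mass of stage 1 = 321,000+25,500 + 71,700+4,870 + 9,570+995 + 2,670 = 436,305 kg.
Stage 1: m₀ = 436,305 kg, m_f = 436,305 − 321,000 = 115,305 kg; Δv = 287×9.8×ln(3.784) = 2812.6×1.3308 ≈ 3743 m/s.
Stage 2: m₀ = 89,805 kg, m_f = 89,805 − 71,700 = 18,105 kg; Δv = 293×9.8×ln(4.96) = 2871.4×1.6015 ≈ 4598 m/s.
Stage 3: m₀ = 13,235 kg, m_f = 13,235 − 9,570 = 3,665 kg; Δv = 335×9.8×ln(3.611) = 3283.0×1.2840 ≈ 4215 m/s.
Total Δv = 3743 + 4598 + 4215 = 12556 m/s.

Δv ≈ 12600 m/s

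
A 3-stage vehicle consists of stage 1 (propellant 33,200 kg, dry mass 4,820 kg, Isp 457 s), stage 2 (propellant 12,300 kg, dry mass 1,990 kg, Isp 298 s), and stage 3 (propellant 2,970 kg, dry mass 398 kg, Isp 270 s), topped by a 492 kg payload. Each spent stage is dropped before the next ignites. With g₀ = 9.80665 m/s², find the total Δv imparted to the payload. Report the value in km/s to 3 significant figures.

Δv ≈ 11.2 km/s

Ignition mass of stage 1 = 33,200+4,820 + 12,300+1,990 + 2,970+398 + 492 = 56,170 kg.
Stage 1: m₀ = 56,170 kg, m_f = 56,170 − 33,200 = 22,970 kg; Δv = 457×9.80665×ln(2.445) = 4481.6×0.8942 ≈ 4007 m/s.
Stage 2: m₀ = 18,150 kg, m_f = 18,150 − 12,300 = 5,850 kg; Δv = 298×9.80665×ln(3.103) = 2922.4×1.1322 ≈ 3309 m/s.
Stage 3: m₀ = 3,860 kg, m_f = 3,860 − 2,970 = 890 kg; Δv = 270×9.80665×ln(4.337) = 2647.8×1.4672 ≈ 3885 m/s.
Total Δv = 4007 + 3309 + 3885 = 11201 m/s.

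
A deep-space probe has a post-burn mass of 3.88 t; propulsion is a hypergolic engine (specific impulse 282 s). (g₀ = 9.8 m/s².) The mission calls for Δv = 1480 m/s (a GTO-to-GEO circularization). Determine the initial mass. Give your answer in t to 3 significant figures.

v_e = Isp · g₀ = 282 × 9.8 = 2763.6 m/s.
Using Δv = v_e ln(m₀/m_f): m₀/m_f = exp(Δv / v_e) = exp(1480 / 2763.6) = exp(0.5355) = 1.7084.
m₀ = m_f × 1.7084 = 3.88 × 1.7084 = 6.62859 t.

initial mass ≈ 6.63 t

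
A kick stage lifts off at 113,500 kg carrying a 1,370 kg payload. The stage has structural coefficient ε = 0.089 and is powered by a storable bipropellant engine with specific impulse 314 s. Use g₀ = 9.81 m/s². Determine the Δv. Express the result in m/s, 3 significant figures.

Δv ≈ 7090 m/s

Stage wet mass = m₀ − payload = 113,500 − 1,370 = 112,130 kg.
Stage dry mass = ε × stage wet mass = 0.089 × 112,130 = 9,979.57 kg.
Burnout mass m_f = stage dry + payload = 9,979.57 + 1,370 = 11,349.57 kg.
v_e = Isp · g₀ = 314 × 9.81 = 3080.3 m/s.
Δv = v_e · ln(113,500/11,349.57) = 3080.3 × ln(10) = 3080.3 × 2.3026 ≈ 7093 m/s.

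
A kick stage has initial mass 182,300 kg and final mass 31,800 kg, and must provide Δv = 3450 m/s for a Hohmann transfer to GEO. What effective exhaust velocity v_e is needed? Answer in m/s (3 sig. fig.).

ln(m₀/m_f) = ln(182300/31800) = ln(5.733) = 1.7462.
Rocket equation: v_e = Δv / ln(m₀/m_f) = 3450 / 1.7462 = 1975.7 m/s.

v_e ≈ 1980 m/s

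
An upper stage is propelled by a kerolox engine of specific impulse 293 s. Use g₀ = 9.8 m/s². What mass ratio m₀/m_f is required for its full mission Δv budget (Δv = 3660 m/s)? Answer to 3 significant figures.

v_e = Isp · g₀ = 293 × 9.8 = 2871.4 m/s.
From the ideal rocket equation, m₀/m_f = exp(Δv / v_e) = exp(3660 / 2871.4) = exp(1.2746) = 3.5774.

mass ratio ≈ 3.58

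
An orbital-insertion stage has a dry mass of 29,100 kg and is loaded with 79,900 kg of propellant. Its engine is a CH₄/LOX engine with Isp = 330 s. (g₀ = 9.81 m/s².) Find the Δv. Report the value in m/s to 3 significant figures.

v_e = Isp · g₀ = 330 × 9.81 = 3237.3 m/s.
m₀ = m_dry + m_prop = 29,100 + 79,900 = 109,000 kg.
Rocket equation: Δv = v_e · ln(m₀/m_f) = 3237.3 × ln(3.746) = 3237.3 × 1.3206 ≈ 4275.2 m/s.

Δv ≈ 4280 m/s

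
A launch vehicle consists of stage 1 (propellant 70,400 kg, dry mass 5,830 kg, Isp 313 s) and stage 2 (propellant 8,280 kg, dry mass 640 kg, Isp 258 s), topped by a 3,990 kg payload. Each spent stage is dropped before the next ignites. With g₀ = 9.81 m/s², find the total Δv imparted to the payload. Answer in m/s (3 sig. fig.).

Δv ≈ 7380 m/s

Ignition mass of stage 1 = 70,400+5,830 + 8,280+640 + 3,990 = 89,140 kg.
Stage 1: m₀ = 89,140 kg, m_f = 89,140 − 70,400 = 18,740 kg; Δv = 313×9.81×ln(4.757) = 3070.5×1.5595 ≈ 4789 m/s.
Stage 2: m₀ = 12,910 kg, m_f = 12,910 − 8,280 = 4,630 kg; Δv = 258×9.81×ln(2.788) = 2531.0×1.0254 ≈ 2595 m/s.
Total Δv = 4789 + 2595 = 7384 m/s.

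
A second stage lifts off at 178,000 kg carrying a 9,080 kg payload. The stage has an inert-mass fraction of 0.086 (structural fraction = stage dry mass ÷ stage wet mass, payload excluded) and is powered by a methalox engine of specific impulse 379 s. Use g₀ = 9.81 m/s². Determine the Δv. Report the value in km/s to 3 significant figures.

Δv ≈ 7.51 km/s

Stage wet mass = m₀ − payload = 178,000 − 9,080 = 168,920 kg.
Stage dry mass = ε × stage wet mass = 0.086 × 168,920 = 14,527.1 kg.
Burnout mass m_f = stage dry + payload = 14,527.1 + 9,080 = 23,607.1 kg.
v_e = Isp · g₀ = 379 × 9.81 = 3718.0 m/s.
From the ideal rocket equation, Δv = v_e · ln(178,000/23,607.1) = 3718.0 × ln(7.54) = 3718.0 × 2.0202 ≈ 7511 m/s.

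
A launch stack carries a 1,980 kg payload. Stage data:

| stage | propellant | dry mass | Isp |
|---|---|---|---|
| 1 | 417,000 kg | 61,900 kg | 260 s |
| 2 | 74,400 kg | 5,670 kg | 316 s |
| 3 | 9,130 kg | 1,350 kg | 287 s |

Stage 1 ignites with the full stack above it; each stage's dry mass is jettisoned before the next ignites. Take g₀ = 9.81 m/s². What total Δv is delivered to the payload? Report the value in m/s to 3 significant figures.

Ignition mass of stage 1 = 417,000+61,900 + 74,400+5,670 + 9,130+1,350 + 1,980 = 571,430 kg.
Stage 1: m₀ = 571,430 kg, m_f = 571,430 − 417,000 = 154,430 kg; Δv = 260×9.81×ln(3.7) = 2550.6×1.3084 ≈ 3337 m/s.
Stage 2: m₀ = 92,530 kg, m_f = 92,530 − 74,400 = 18,130 kg; Δv = 316×9.81×ln(5.104) = 3100.0×1.6300 ≈ 5053 m/s.
Stage 3: m₀ = 12,460 kg, m_f = 12,460 − 9,130 = 3,330 kg; Δv = 287×9.81×ln(3.742) = 2815.5×1.3196 ≈ 3715 m/s.
Total Δv = 3337 + 5053 + 3715 = 12105 m/s.

Δv ≈ 12100 m/s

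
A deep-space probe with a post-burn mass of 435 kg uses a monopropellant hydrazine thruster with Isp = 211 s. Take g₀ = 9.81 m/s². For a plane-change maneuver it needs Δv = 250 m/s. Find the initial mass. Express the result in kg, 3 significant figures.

v_e = Isp · g₀ = 211 × 9.81 = 2069.9 m/s.
From the ideal rocket equation, m₀/m_f = exp(Δv / v_e) = exp(250 / 2069.9) = exp(0.1208) = 1.1284.
m₀ = m_f × 1.1284 = 435 × 1.1284 = 490.854 kg.

initial mass ≈ 491 kg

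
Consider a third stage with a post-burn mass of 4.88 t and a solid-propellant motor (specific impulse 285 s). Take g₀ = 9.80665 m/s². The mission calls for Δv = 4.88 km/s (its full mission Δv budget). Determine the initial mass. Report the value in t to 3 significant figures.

v_e = Isp · g₀ = 285 × 9.80665 = 2794.9 m/s.
m₀/m_f = exp(Δv / v_e) = exp(4880 / 2794.9) = exp(1.7460) = 5.7319.
m₀ = m_f × 5.7319 = 4.88 × 5.7319 = 27.9717 t.

initial mass ≈ 28.0 t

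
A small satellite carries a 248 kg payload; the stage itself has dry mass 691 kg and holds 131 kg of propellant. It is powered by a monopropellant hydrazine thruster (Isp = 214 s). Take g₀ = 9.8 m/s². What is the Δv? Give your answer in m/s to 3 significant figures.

v_e = Isp · g₀ = 214 × 9.8 = 2097.2 m/s.
m₀ = payload + dry + propellant = 248 + 691 + 131 = 1,070 kg.
m_f = payload + dry = 248 + 691 = 939 kg.
Using Δv = v_e ln(m₀/m_f): Δv = v_e · ln(m₀/m_f) = 2097.2 × ln(1.14) = 2097.2 × 0.1306 ≈ 273.9 m/s.

Δv ≈ 274 m/s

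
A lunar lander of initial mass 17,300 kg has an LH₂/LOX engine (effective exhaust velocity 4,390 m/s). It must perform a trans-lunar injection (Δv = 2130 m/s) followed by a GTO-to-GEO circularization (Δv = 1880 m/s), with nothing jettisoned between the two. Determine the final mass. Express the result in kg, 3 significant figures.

final mass ≈ 6940 kg

After the first burn: m = 17300 × exp(−2130/4390.0) = 17300 × 0.61558 = 10,649.5 kg.
After the second burn: m = 10,649.5 × exp(−1880/4390.0) = 10,649.5 × 0.65165 = 6,939.75 kg.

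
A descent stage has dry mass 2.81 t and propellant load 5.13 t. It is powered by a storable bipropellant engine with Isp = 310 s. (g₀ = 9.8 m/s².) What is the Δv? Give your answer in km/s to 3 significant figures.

Δv ≈ 3.16 km/s

v_e = Isp · g₀ = 310 × 9.8 = 3038.0 m/s.
m₀ = m_dry + m_prop = 2.81 + 5.13 = 7.94 t.
Δv = v_e · ln(m₀/m_f) = 3038.0 × ln(2.826) = 3038.0 × 1.0387 ≈ 3155.7 m/s.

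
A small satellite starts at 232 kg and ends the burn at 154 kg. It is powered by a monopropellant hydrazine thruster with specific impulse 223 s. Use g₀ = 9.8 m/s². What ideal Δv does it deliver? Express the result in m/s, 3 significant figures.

Δv ≈ 896 m/s

v_e = Isp · g₀ = 223 × 9.8 = 2185.4 m/s.
Δv = v_e · ln(m₀/m_f) = 2185.4 × ln(1.506) = 2185.4 × 0.4098 ≈ 895.5 m/s.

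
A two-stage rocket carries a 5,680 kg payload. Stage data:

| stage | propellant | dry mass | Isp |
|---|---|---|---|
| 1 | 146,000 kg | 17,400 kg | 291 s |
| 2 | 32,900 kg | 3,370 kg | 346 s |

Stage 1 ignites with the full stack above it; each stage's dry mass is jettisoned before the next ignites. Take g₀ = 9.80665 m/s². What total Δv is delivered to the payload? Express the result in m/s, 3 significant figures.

Ignition mass of stage 1 = 146,000+17,400 + 32,900+3,370 + 5,680 = 205,350 kg.
Stage 1: m₀ = 205,350 kg, m_f = 205,350 − 146,000 = 59,350 kg; Δv = 291×9.80665×ln(3.46) = 2853.7×1.2413 ≈ 3542 m/s.
Stage 2: m₀ = 41,950 kg, m_f = 41,950 − 32,900 = 9,050 kg; Δv = 346×9.80665×ln(4.635) = 3393.1×1.5337 ≈ 5204 m/s.
Total Δv = 3542 + 5204 = 8746 m/s.

Δv ≈ 8750 m/s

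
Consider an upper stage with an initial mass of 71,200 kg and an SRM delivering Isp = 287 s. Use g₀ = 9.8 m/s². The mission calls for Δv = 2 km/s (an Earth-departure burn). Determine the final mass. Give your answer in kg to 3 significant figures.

v_e = Isp · g₀ = 287 × 9.8 = 2812.6 m/s.
Rocket equation: m₀/m_f = exp(Δv / v_e) = exp(2000 / 2812.6) = exp(0.7111) = 2.0362.
m_f = m₀ / 2.0362 = 71,200 / 2.0362 = 34,967.1 kg.

final mass ≈ 35000 kg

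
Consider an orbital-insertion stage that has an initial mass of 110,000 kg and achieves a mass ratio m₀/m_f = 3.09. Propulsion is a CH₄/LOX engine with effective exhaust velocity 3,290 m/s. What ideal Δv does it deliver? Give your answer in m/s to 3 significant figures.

Using Δv = v_e ln(m₀/m_f): Δv = v_e · ln(3.09) = 3290.0 × 1.1282 ≈ 3711.7 m/s.

Δv ≈ 3710 m/s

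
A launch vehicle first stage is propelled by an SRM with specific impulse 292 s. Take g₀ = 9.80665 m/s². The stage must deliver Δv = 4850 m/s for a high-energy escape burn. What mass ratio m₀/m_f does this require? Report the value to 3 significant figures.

v_e = Isp · g₀ = 292 × 9.80665 = 2863.5 m/s.
Rocket equation: m₀/m_f = exp(Δv / v_e) = exp(4850 / 2863.5) = exp(1.6937) = 5.4396.

mass ratio ≈ 5.44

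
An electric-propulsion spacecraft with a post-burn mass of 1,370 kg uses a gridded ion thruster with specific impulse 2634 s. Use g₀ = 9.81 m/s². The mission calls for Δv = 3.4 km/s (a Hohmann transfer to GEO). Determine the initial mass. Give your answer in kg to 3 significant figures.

v_e = Isp · g₀ = 2634 × 9.81 = 25839.5 m/s.
Rocket equation: m₀/m_f = exp(Δv / v_e) = exp(3400 / 25839.5) = exp(0.1316) = 1.1406.
m₀ = m_f × 1.1406 = 1,370 × 1.1406 = 1,562.62 kg.

initial mass ≈ 1560 kg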